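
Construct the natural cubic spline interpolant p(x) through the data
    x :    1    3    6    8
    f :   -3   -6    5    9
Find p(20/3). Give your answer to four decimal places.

6.8570

Put m_i = p'' at the i-th knot. Here h = (2, 3, 2) and Δ = (-3/2, 11/3, 2), so the interior equations h_(i-1)·m_(i-1) + 2(h_(i-1)+h_i)·m_i + h_i·m_(i+1) = 6(Δ_i − Δ_(i-1)) read
  2·m_0 + 10·m_1 + 3·m_2 = 6(Δ_1 - Δ_0) = 31
  3·m_1 + 10·m_2 + 2·m_3 = 6(Δ_2 - Δ_1) = -10
Natural end conditions: m_0 = m_3 = 0.
Solving the tridiagonal system: m_0 = 0, m_1 = 340/91, m_2 = -193/91, m_3 = 0.
On [6, 8], p(x) = 5 + 932/273·(x - 6) - 193/182·(x - 6)² + 193/1092·(x - 6)³.
With (x - 6) = 2/3: p(20/3) = 50543/7371.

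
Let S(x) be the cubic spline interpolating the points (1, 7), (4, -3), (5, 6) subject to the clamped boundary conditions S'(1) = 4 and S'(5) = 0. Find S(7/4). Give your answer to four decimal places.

Let m_i = S''(x_i). Step sizes h_i = 3, 1; slopes of the chords Δ_i = (y_(i+1) - y_i)/h_i = -10/3, 9.
  3·m_0 + 8·m_1 + 1·m_2 = 6(Δ_1 - Δ_0) = 74
Clamped end conditions give two more equations: 2h_0·m_0 + h_0·m_1 = 6(Δ_0 - S'(1)) = -44 and h_1·m_1 + 2h_1·m_2 = 6(S'(5) - Δ_1) = -54.
Forward elimination and back-substitution give m_0 = -211/12, m_1 = 41/2, m_2 = -149/4.
On [1, 4], S(x) = 7 + 4·(x - 1) - 211/24·(x - 1)² + 457/216·(x - 1)³.
With (x - 1) = 3/4: S(7/4) = 3045/512.

5.9473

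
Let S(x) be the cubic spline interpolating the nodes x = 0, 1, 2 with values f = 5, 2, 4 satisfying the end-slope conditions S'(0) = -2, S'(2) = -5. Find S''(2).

Put M_i = S'' at the i-th knot. Here h = (1, 1) and Δ = (-3, 2), so the interior equations h_(i-1)·M_(i-1) + 2(h_(i-1)+h_i)·M_i + h_i·M_(i+1) = 6(Δ_i − Δ_(i-1)) read
  1·M_0 + 4·M_1 + 1·M_2 = 6(Δ_1 - Δ_0) = 30
Clamped end conditions give two more equations: 2h_0·M_0 + h_0·M_1 = 6(Δ_0 - S'(0)) = -6 and h_1·M_1 + 2h_1·M_2 = 6(S'(2) - Δ_1) = -42.
Solving the tridiagonal system: M_0 = -12, M_1 = 18, M_2 = -30.

-30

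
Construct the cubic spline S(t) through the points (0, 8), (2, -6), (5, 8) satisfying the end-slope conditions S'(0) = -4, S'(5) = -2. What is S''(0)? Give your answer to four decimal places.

-11.1000

With m_i denoting the second derivative at x_i, h_i = 2, 3, and Δ_i = (y_(i+1) − y_i)/h_i = -7, 14/3:
  2·m_0 + 10·m_1 + 3·m_2 = 6(Δ_1 - Δ_0) = 70
Clamped end conditions give two more equations: 2h_0·m_0 + h_0·m_1 = 6(Δ_0 - S'(0)) = -18 and h_1·m_1 + 2h_1·m_2 = 6(S'(5) - Δ_1) = -40.
Solving: m_0 = -111/10, m_1 = 66/5, m_2 = -199/15.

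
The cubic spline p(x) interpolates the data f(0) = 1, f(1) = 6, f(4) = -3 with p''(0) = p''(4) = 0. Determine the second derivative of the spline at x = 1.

-6

Let m_i = p''(x_i). Step sizes h_i = 1, 3; slopes of the chords Δ_i = (y_(i+1) - y_i)/h_i = 5, -3.
  1·m_0 + 8·m_1 + 3·m_2 = 6(Δ_1 - Δ_0) = -48
Natural end conditions: m_0 = m_2 = 0.
Solving: m_0 = 0, m_1 = -6, m_2 = 0.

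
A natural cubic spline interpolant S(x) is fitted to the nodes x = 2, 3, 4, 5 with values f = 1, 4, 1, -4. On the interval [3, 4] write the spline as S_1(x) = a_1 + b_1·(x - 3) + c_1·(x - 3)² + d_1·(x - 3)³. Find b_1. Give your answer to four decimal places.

Put σ_i = S'' at the i-th knot. Here h = (1, 1, 1) and Δ = (3, -3, -5), so the interior equations h_(i-1)·σ_(i-1) + 2(h_(i-1)+h_i)·σ_i + h_i·σ_(i+1) = 6(Δ_i − Δ_(i-1)) read
  1·σ_0 + 4·σ_1 + 1·σ_2 = 6(Δ_1 - Δ_0) = -36
  1·σ_1 + 4·σ_2 + 1·σ_3 = 6(Δ_2 - Δ_1) = -12
Natural end conditions: σ_0 = σ_3 = 0.
Solving: σ_0 = 0, σ_1 = -44/5, σ_2 = -4/5, σ_3 = 0.
On [3, 4], with S_1(x) = a_1 + b_1·(x - 3) + c_1·(x - 3)² + d_1·(x - 3)³: c_1 = σ_1/2 = -22/5, d_1 = (σ_2 - σ_1)/(6h_1) = 4/3, b_1 = Δ_1 - h_1(2σ_1 + σ_2)/6 = 1/15.

0.0667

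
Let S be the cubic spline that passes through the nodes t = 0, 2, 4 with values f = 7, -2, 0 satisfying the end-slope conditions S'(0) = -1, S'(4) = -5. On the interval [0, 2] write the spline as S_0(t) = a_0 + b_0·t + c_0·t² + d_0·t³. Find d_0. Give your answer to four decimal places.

With M_i denoting the second derivative at x_i, h_i = 2, 2, and Δ_i = (y_(i+1) − y_i)/h_i = -9/2, 1:
  2·M_0 + 8·M_1 + 2·M_2 = 6(Δ_1 - Δ_0) = 33
Clamped end conditions give two more equations: 2h_0·M_0 + h_0·M_1 = 6(Δ_0 - S'(0)) = -21 and h_1·M_1 + 2h_1·M_2 = 6(S'(4) - Δ_1) = -36.
Hence M_0 = -83/8, M_1 = 41/4, M_2 = -113/8.
On [0, 2], with S_0(t) = a_0 + b_0·t + c_0·t² + d_0·t³: c_0 = M_0/2 = -83/16, d_0 = (M_1 - M_0)/(6h_0) = 55/32, b_0 = Δ_0 - h_0(2M_0 + M_1)/6 = -1.

1.7188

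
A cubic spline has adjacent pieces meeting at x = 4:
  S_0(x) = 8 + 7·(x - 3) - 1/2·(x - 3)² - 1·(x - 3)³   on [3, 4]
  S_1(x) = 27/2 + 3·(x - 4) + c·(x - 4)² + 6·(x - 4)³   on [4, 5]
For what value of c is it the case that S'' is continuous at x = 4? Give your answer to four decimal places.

S_0''(x) = -1 - 6·(x - 3), so S_0''(4) = -7. On the right, S_1''(4) = 2c, so c = -7/2.

-3.5000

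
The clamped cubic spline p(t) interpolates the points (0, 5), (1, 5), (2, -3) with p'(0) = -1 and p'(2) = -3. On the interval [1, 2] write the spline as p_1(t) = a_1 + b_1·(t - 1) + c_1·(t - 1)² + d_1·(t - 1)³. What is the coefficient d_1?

8

Write σ_i for p''(x_i). With h_i = 1, 1 and divided differences Δ_i = 0, -8, the continuity of p' gives the tridiagonal system
  1·σ_0 + 4·σ_1 + 1·σ_2 = 6(Δ_1 - Δ_0) = -48
Clamped end conditions give two more equations: 2h_0·σ_0 + h_0·σ_1 = 6(Δ_0 - p'(0)) = 6 and h_1·σ_1 + 2h_1·σ_2 = 6(p'(2) - Δ_1) = 30.
Solving the tridiagonal system: σ_0 = 14, σ_1 = -22, σ_2 = 26.
On [1, 2], with p_1(t) = a_1 + b_1·(t - 1) + c_1·(t - 1)² + d_1·(t - 1)³: c_1 = σ_1/2 = -11, d_1 = (σ_2 - σ_1)/(6h_1) = 8, b_1 = Δ_1 - h_1(2σ_1 + σ_2)/6 = -5.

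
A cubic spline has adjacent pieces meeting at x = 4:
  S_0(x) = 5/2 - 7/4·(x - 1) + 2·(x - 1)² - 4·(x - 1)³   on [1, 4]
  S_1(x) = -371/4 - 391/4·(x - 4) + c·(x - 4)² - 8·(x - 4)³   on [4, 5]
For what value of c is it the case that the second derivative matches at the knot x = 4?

S_0''(x) = 4 - 24·(x - 1), so S_0''(4) = -68. On the right, S_1''(4) = 2c, so c = -34.

-34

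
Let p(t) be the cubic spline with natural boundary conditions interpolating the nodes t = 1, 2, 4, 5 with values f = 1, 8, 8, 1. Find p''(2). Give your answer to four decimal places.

-5.2500

Let σ_i = p''(x_i). Step sizes h_i = 1, 2, 1; slopes of the chords Δ_i = (y_(i+1) - y_i)/h_i = 7, 0, -7.
  1·σ_0 + 6·σ_1 + 2·σ_2 = 6(Δ_1 - Δ_0) = -42
  2·σ_1 + 6·σ_2 + 1·σ_3 = 6(Δ_2 - Δ_1) = -42
Natural end conditions: σ_0 = σ_3 = 0.
Solving the tridiagonal system: σ_0 = 0, σ_1 = -21/4, σ_2 = -21/4, σ_3 = 0.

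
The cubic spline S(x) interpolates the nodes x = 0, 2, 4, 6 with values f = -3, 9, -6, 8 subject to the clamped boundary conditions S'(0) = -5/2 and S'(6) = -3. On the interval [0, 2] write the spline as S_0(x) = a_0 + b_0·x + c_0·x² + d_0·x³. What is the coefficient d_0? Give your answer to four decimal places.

-3.7833

Put m_i = S'' at the i-th knot. Here h = (2, 2, 2) and Δ = (6, -15/2, 7), so the interior equations h_(i-1)·m_(i-1) + 2(h_(i-1)+h_i)·m_i + h_i·m_(i+1) = 6(Δ_i − Δ_(i-1)) read
  2·m_0 + 8·m_1 + 2·m_2 = 6(Δ_1 - Δ_0) = -81
  2·m_1 + 8·m_2 + 2·m_3 = 6(Δ_2 - Δ_1) = 87
Clamped end conditions give two more equations: 2h_0·m_0 + h_0·m_1 = 6(Δ_0 - S'(0)) = 51 and h_2·m_2 + 2h_2·m_3 = 6(S'(6) - Δ_2) = -60.
Solving the tridiagonal system: m_0 = 709/30, m_1 = -653/30, m_2 = 344/15, m_3 = -397/15.
On [0, 2], with S_0(x) = a_0 + b_0·x + c_0·x² + d_0·x³: c_0 = m_0/2 = 709/60, d_0 = (m_1 - m_0)/(6h_0) = -227/60, b_0 = Δ_0 - h_0(2m_0 + m_1)/6 = -5/2.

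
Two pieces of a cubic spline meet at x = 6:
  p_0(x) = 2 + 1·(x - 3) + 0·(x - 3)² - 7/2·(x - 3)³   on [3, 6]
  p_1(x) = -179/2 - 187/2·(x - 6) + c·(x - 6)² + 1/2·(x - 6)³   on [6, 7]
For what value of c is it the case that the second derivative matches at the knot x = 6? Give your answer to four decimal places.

-31.5000

p_0''(x) = 0 - 21·(x - 3), so p_0''(6) = -63. On the right, p_1''(6) = 2c, so c = -63/2.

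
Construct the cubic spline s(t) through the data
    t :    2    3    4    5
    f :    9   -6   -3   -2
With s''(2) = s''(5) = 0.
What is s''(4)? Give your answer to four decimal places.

Put M_i = s'' at the i-th knot. Here h = (1, 1, 1) and Δ = (-15, 3, 1), so the interior equations h_(i-1)·M_(i-1) + 2(h_(i-1)+h_i)·M_i + h_i·M_(i+1) = 6(Δ_i − Δ_(i-1)) read
  1·M_0 + 4·M_1 + 1·M_2 = 6(Δ_1 - Δ_0) = 108
  1·M_1 + 4·M_2 + 1·M_3 = 6(Δ_2 - Δ_1) = -12
Natural end conditions: M_0 = M_3 = 0.
Forward elimination and back-substitution give M_0 = 0, M_1 = 148/5, M_2 = -52/5, M_3 = 0.

-10.4000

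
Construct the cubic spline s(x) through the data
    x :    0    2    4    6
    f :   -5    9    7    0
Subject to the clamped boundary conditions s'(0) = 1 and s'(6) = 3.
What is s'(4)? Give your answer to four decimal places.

With M_i denoting the second derivative at x_i, h_i = 2, 2, 2, and Δ_i = (y_(i+1) − y_i)/h_i = 7, -1, -7/2:
  2·M_0 + 8·M_1 + 2·M_2 = 6(Δ_1 - Δ_0) = -48
  2·M_1 + 8·M_2 + 2·M_3 = 6(Δ_2 - Δ_1) = -15
Clamped end conditions give two more equations: 2h_0·M_0 + h_0·M_1 = 6(Δ_0 - s'(0)) = 36 and h_2·M_2 + 2h_2·M_3 = 6(s'(6) - Δ_2) = 39.
Solving the tridiagonal system: M_0 = 401/30, M_1 = -131/15, M_2 = -73/30, M_3 = 329/30.
On [4, 6], s'(x) = b_2 + 2c_2·(x - 4) + 3d_2·(x - 4)² with b_2 = Δ_2 - h_2(2M_2 + M_3)/6 = -83/15, c_2 = M_2/2 = -73/60, d_2 = (M_3 - M_2)/(6h_2) = 67/60. So s'(4) = -83/15.

-5.5333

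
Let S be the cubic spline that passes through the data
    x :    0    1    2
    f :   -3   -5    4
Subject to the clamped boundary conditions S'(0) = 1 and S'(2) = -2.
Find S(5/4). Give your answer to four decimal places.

-2.7266

Put m_i = S'' at the i-th knot. Here h = (1, 1) and Δ = (-2, 9), so the interior equations h_(i-1)·m_(i-1) + 2(h_(i-1)+h_i)·m_i + h_i·m_(i+1) = 6(Δ_i − Δ_(i-1)) read
  1·m_0 + 4·m_1 + 1·m_2 = 6(Δ_1 - Δ_0) = 66
Clamped end conditions give two more equations: 2h_0·m_0 + h_0·m_1 = 6(Δ_0 - S'(0)) = -18 and h_1·m_1 + 2h_1·m_2 = 6(S'(2) - Δ_1) = -66.
Hence m_0 = -27, m_1 = 36, m_2 = -51.
On [1, 2], S(x) = -5 + 11/2·(x - 1) + 18·(x - 1)² - 29/2·(x - 1)³.
With (x - 1) = 1/4: S(5/4) = -349/128.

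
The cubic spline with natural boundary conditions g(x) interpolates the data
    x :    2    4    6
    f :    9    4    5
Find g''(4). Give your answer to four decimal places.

Put M_i = g'' at the i-th knot. Here h = (2, 2) and Δ = (-5/2, 1/2), so the interior equations h_(i-1)·M_(i-1) + 2(h_(i-1)+h_i)·M_i + h_i·M_(i+1) = 6(Δ_i − Δ_(i-1)) read
  2·M_0 + 8·M_1 + 2·M_2 = 6(Δ_1 - Δ_0) = 18
Natural end conditions: M_0 = M_2 = 0.
Solving: M_0 = 0, M_1 = 9/4, M_2 = 0.

2.2500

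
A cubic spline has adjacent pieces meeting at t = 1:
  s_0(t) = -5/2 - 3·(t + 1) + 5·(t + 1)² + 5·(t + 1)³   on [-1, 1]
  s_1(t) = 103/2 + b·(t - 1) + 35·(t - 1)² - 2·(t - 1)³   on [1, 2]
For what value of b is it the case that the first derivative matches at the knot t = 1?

77

s_0'(t) = -3 + 10·(t + 1) + 15·(t + 1)², so s_0'(1) = 77. On the right, s_1'(1) = b, so b = 77.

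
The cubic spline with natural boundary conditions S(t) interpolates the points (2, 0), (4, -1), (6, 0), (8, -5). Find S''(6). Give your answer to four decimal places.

-2.6000

Write σ_i for S''(x_i). With h_i = 2, 2, 2 and divided differences Δ_i = -1/2, 1/2, -5/2, the continuity of S' gives the tridiagonal system
  2·σ_0 + 8·σ_1 + 2·σ_2 = 6(Δ_1 - Δ_0) = 6
  2·σ_1 + 8·σ_2 + 2·σ_3 = 6(Δ_2 - Δ_1) = -18
Natural end conditions: σ_0 = σ_3 = 0.
Forward elimination and back-substitution give σ_0 = 0, σ_1 = 7/5, σ_2 = -13/5, σ_3 = 0.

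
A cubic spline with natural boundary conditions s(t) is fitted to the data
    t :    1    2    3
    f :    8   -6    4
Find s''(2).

Let σ_i = s''(x_i). Step sizes h_i = 1, 1; slopes of the chords Δ_i = (y_(i+1) - y_i)/h_i = -14, 10.
  1·σ_0 + 4·σ_1 + 1·σ_2 = 6(Δ_1 - Δ_0) = 144
Natural end conditions: σ_0 = σ_2 = 0.
Forward elimination and back-substitution give σ_0 = 0, σ_1 = 36, σ_2 = 0.

36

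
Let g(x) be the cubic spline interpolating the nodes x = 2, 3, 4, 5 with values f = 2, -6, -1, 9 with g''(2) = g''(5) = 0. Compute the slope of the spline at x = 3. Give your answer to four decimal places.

-1.7333

Let m_i = g''(x_i). Step sizes h_i = 1, 1, 1; slopes of the chords Δ_i = (y_(i+1) - y_i)/h_i = -8, 5, 10.
  1·m_0 + 4·m_1 + 1·m_2 = 6(Δ_1 - Δ_0) = 78
  1·m_1 + 4·m_2 + 1·m_3 = 6(Δ_2 - Δ_1) = 30
Natural end conditions: m_0 = m_3 = 0.
Hence m_0 = 0, m_1 = 94/5, m_2 = 14/5, m_3 = 0.
On [3, 4], g'(x) = b_1 + 2c_1·(x - 3) + 3d_1·(x - 3)² with b_1 = Δ_1 - h_1(2m_1 + m_2)/6 = -26/15, c_1 = m_1/2 = 47/5, d_1 = (m_2 - m_1)/(6h_1) = -8/3. So g'(3) = -26/15.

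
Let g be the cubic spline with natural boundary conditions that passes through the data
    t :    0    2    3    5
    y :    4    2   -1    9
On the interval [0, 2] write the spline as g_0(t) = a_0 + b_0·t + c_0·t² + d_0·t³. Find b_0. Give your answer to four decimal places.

0.1429

Let M_i = g''(x_i). Step sizes h_i = 2, 1, 2; slopes of the chords Δ_i = (y_(i+1) - y_i)/h_i = -1, -3, 5.
  2·M_0 + 6·M_1 + 1·M_2 = 6(Δ_1 - Δ_0) = -12
  1·M_1 + 6·M_2 + 2·M_3 = 6(Δ_2 - Δ_1) = 48
Natural end conditions: M_0 = M_3 = 0.
Solving: M_0 = 0, M_1 = -24/7, M_2 = 60/7, M_3 = 0.
On [0, 2], with g_0(t) = a_0 + b_0·t + c_0·t² + d_0·t³: c_0 = M_0/2 = 0, d_0 = (M_1 - M_0)/(6h_0) = -2/7, b_0 = Δ_0 - h_0(2M_0 + M_1)/6 = 1/7.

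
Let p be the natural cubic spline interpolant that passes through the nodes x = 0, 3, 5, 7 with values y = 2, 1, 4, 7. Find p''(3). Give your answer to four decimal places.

Put m_i = p'' at the i-th knot. Here h = (3, 2, 2) and Δ = (-1/3, 3/2, 3/2), so the interior equations h_(i-1)·m_(i-1) + 2(h_(i-1)+h_i)·m_i + h_i·m_(i+1) = 6(Δ_i − Δ_(i-1)) read
  3·m_0 + 10·m_1 + 2·m_2 = 6(Δ_1 - Δ_0) = 11
  2·m_1 + 8·m_2 + 2·m_3 = 6(Δ_2 - Δ_1) = 0
Natural end conditions: m_0 = m_3 = 0.
Forward elimination and back-substitution give m_0 = 0, m_1 = 22/19, m_2 = -11/38, m_3 = 0.

1.1579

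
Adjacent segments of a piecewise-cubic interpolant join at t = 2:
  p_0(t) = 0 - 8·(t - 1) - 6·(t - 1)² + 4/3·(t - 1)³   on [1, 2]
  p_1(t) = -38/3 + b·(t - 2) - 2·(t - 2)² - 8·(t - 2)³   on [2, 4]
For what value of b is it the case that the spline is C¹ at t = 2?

p_0'(t) = -8 - 12·(t - 1) + 4·(t - 1)², so p_0'(2) = -16. On the right, p_1'(2) = b, so b = -16.

-16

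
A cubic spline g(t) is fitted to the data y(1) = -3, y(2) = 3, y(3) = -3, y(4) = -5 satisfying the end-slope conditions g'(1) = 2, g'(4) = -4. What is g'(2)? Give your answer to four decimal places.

Let m_i = g''(x_i). Step sizes h_i = 1, 1, 1; slopes of the chords Δ_i = (y_(i+1) - y_i)/h_i = 6, -6, -2.
  1·m_0 + 4·m_1 + 1·m_2 = 6(Δ_1 - Δ_0) = -72
  1·m_1 + 4·m_2 + 1·m_3 = 6(Δ_2 - Δ_1) = 24
Clamped end conditions give two more equations: 2h_0·m_0 + h_0·m_1 = 6(Δ_0 - g'(1)) = 24 and h_2·m_2 + 2h_2·m_3 = 6(g'(4) - Δ_2) = -12.
Forward elimination and back-substitution give m_0 = 132/5, m_1 = -144/5, m_2 = 84/5, m_3 = -72/5.
On [2, 3], g'(t) = b_1 + 2c_1·(t - 2) + 3d_1·(t - 2)² with b_1 = Δ_1 - h_1(2m_1 + m_2)/6 = 4/5, c_1 = m_1/2 = -72/5, d_1 = (m_2 - m_1)/(6h_1) = 38/5. So g'(2) = 4/5.

0.8000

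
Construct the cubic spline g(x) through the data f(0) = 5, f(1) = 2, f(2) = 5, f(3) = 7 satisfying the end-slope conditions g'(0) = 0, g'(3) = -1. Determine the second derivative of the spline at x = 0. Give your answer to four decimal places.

-15.8667

With m_i denoting the second derivative at x_i, h_i = 1, 1, 1, and Δ_i = (y_(i+1) − y_i)/h_i = -3, 3, 2:
  1·m_0 + 4·m_1 + 1·m_2 = 6(Δ_1 - Δ_0) = 36
  1·m_1 + 4·m_2 + 1·m_3 = 6(Δ_2 - Δ_1) = -6
Clamped end conditions give two more equations: 2h_0·m_0 + h_0·m_1 = 6(Δ_0 - g'(0)) = -18 and h_2·m_2 + 2h_2·m_3 = 6(g'(3) - Δ_2) = -18.
Hence m_0 = -238/15, m_1 = 206/15, m_2 = -46/15, m_3 = -112/15.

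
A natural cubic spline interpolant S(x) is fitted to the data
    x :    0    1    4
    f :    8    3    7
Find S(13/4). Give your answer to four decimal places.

4.3301

With M_i denoting the second derivative at x_i, h_i = 1, 3, and Δ_i = (y_(i+1) − y_i)/h_i = -5, 4/3:
  1·M_0 + 8·M_1 + 3·M_2 = 6(Δ_1 - Δ_0) = 38
Natural end conditions: M_0 = M_2 = 0.
Hence M_0 = 0, M_1 = 19/4, M_2 = 0.
On [1, 4], S(x) = 3 - 41/12·(x - 1) + 19/8·(x - 1)² - 19/72·(x - 1)³.
With (x - 1) = 9/4: S(13/4) = 2217/512.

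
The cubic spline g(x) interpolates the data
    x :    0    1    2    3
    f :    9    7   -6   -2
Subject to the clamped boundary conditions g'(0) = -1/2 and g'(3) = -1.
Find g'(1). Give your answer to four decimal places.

Write σ_i for g''(x_i). With h_i = 1, 1, 1 and divided differences Δ_i = -2, -13, 4, the continuity of g' gives the tridiagonal system
  1·σ_0 + 4·σ_1 + 1·σ_2 = 6(Δ_1 - Δ_0) = -66
  1·σ_1 + 4·σ_2 + 1·σ_3 = 6(Δ_2 - Δ_1) = 102
Clamped end conditions give two more equations: 2h_0·σ_0 + h_0·σ_1 = 6(Δ_0 - g'(0)) = -9 and h_2·σ_2 + 2h_2·σ_3 = 6(g'(3) - Δ_2) = -30.
Solving: σ_0 = 154/15, σ_1 = -443/15, σ_2 = 628/15, σ_3 = -539/15.
On [1, 2], g'(x) = b_1 + 2c_1·(x - 1) + 3d_1·(x - 1)² with b_1 = Δ_1 - h_1(2σ_1 + σ_2)/6 = -152/15, c_1 = σ_1/2 = -443/30, d_1 = (σ_2 - σ_1)/(6h_1) = 119/10. So g'(1) = -152/15.

-10.1333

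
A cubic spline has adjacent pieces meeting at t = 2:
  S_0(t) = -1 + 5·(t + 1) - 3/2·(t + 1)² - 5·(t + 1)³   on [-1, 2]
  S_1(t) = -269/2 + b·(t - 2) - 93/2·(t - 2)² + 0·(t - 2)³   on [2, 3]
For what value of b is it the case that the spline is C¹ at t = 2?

S_0'(t) = 5 - 3·(t + 1) - 15·(t + 1)², so S_0'(2) = -139. On the right, S_1'(2) = b, so b = -139.

-139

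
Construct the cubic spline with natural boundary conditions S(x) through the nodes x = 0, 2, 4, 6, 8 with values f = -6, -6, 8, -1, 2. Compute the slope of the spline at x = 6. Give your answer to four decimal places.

-3.6071

With m_i denoting the second derivative at x_i, h_i = 2, 2, 2, 2, and Δ_i = (y_(i+1) − y_i)/h_i = 0, 7, -9/2, 3/2:
  2·m_0 + 8·m_1 + 2·m_2 = 6(Δ_1 - Δ_0) = 42
  2·m_1 + 8·m_2 + 2·m_3 = 6(Δ_2 - Δ_1) = -69
  2·m_2 + 8·m_3 + 2·m_4 = 6(Δ_3 - Δ_2) = 36
Natural end conditions: m_0 = m_4 = 0.
Solving: m_0 = 0, m_1 = 471/56, m_2 = -177/14, m_3 = 429/56, m_4 = 0.
On [6, 8], S'(x) = b_3 + 2c_3·(x - 6) + 3d_3·(x - 6)² with b_3 = Δ_3 - h_3(2m_3 + m_4)/6 = -101/28, c_3 = m_3/2 = 429/112, d_3 = (m_4 - m_3)/(6h_3) = -143/224. So S'(6) = -101/28.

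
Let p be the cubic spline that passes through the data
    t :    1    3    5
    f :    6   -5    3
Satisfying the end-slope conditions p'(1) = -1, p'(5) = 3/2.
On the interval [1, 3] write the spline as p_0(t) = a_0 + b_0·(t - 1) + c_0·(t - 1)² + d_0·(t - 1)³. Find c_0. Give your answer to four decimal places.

-6.6250

Let σ_i = p''(x_i). Step sizes h_i = 2, 2; slopes of the chords Δ_i = (y_(i+1) - y_i)/h_i = -11/2, 4.
  2·σ_0 + 8·σ_1 + 2·σ_2 = 6(Δ_1 - Δ_0) = 57
Clamped end conditions give two more equations: 2h_0·σ_0 + h_0·σ_1 = 6(Δ_0 - p'(1)) = -27 and h_1·σ_1 + 2h_1·σ_2 = 6(p'(5) - Δ_1) = -15.
Forward elimination and back-substitution give σ_0 = -53/4, σ_1 = 13, σ_2 = -41/4.
On [1, 3], with p_0(t) = a_0 + b_0·(t - 1) + c_0·(t - 1)² + d_0·(t - 1)³: c_0 = σ_0/2 = -53/8, d_0 = (σ_1 - σ_0)/(6h_0) = 35/16, b_0 = Δ_0 - h_0(2σ_0 + σ_1)/6 = -1.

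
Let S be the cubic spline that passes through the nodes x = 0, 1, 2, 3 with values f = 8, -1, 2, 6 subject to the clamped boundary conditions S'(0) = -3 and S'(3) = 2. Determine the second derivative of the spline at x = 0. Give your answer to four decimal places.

-31.4667

Put m_i = S'' at the i-th knot. Here h = (1, 1, 1) and Δ = (-9, 3, 4), so the interior equations h_(i-1)·m_(i-1) + 2(h_(i-1)+h_i)·m_i + h_i·m_(i+1) = 6(Δ_i − Δ_(i-1)) read
  1·m_0 + 4·m_1 + 1·m_2 = 6(Δ_1 - Δ_0) = 72
  1·m_1 + 4·m_2 + 1·m_3 = 6(Δ_2 - Δ_1) = 6
Clamped end conditions give two more equations: 2h_0·m_0 + h_0·m_1 = 6(Δ_0 - S'(0)) = -36 and h_2·m_2 + 2h_2·m_3 = 6(S'(3) - Δ_2) = -12.
Solving: m_0 = -472/15, m_1 = 404/15, m_2 = -64/15, m_3 = -58/15.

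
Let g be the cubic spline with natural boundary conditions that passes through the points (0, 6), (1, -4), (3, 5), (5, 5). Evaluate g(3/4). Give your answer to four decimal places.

Write m_i for g''(x_i). With h_i = 1, 2, 2 and divided differences Δ_i = -10, 9/2, 0, the continuity of g' gives the tridiagonal system
  1·m_0 + 6·m_1 + 2·m_2 = 6(Δ_1 - Δ_0) = 87
  2·m_1 + 8·m_2 + 2·m_3 = 6(Δ_2 - Δ_1) = -27
Natural end conditions: m_0 = m_3 = 0.
Solving: m_0 = 0, m_1 = 375/22, m_2 = -84/11, m_3 = 0.
On [0, 1], g(x) = 6 - 565/44·x + 0·x² + 125/44·x³.
With x = 3/4: g(3/4) = -6849/2816.

-2.4322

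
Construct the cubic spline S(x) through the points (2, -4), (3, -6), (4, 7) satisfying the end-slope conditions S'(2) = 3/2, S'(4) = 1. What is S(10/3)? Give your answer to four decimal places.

-1.5741

Let M_i = S''(x_i). Step sizes h_i = 1, 1; slopes of the chords Δ_i = (y_(i+1) - y_i)/h_i = -2, 13.
  1·M_0 + 4·M_1 + 1·M_2 = 6(Δ_1 - Δ_0) = 90
Clamped end conditions give two more equations: 2h_0·M_0 + h_0·M_1 = 6(Δ_0 - S'(2)) = -21 and h_1·M_1 + 2h_1·M_2 = 6(S'(4) - Δ_1) = -72.
Forward elimination and back-substitution give M_0 = -133/4, M_1 = 91/2, M_2 = -235/4.
On [3, 4], S(x) = -6 + 61/8·(x - 3) + 91/4·(x - 3)² - 139/8·(x - 3)³.
With (x - 3) = 1/3: S(10/3) = -85/54.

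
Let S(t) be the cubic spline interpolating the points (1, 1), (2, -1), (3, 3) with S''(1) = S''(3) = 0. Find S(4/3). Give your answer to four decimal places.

-0.1111

Put M_i = S'' at the i-th knot. Here h = (1, 1) and Δ = (-2, 4), so the interior equations h_(i-1)·M_(i-1) + 2(h_(i-1)+h_i)·M_i + h_i·M_(i+1) = 6(Δ_i − Δ_(i-1)) read
  1·M_0 + 4·M_1 + 1·M_2 = 6(Δ_1 - Δ_0) = 36
Natural end conditions: M_0 = M_2 = 0.
Solving the tridiagonal system: M_0 = 0, M_1 = 9, M_2 = 0.
On [1, 2], S(t) = 1 - 7/2·(t - 1) + 0·(t - 1)² + 3/2·(t - 1)³.
With (t - 1) = 1/3: S(4/3) = -1/9.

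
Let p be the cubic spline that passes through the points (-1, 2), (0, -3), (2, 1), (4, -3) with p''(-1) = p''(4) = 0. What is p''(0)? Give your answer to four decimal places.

Let M_i = p''(x_i). Step sizes h_i = 1, 2, 2; slopes of the chords Δ_i = (y_(i+1) - y_i)/h_i = -5, 2, -2.
  1·M_0 + 6·M_1 + 2·M_2 = 6(Δ_1 - Δ_0) = 42
  2·M_1 + 8·M_2 + 2·M_3 = 6(Δ_2 - Δ_1) = -24
Natural end conditions: M_0 = M_3 = 0.
Forward elimination and back-substitution give M_0 = 0, M_1 = 96/11, M_2 = -57/11, M_3 = 0.

8.7273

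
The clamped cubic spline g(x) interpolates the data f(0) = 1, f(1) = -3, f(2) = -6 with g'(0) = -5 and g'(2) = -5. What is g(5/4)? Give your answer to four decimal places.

-3.6211

Write M_i for g''(x_i). With h_i = 1, 1 and divided differences Δ_i = -4, -3, the continuity of g' gives the tridiagonal system
  1·M_0 + 4·M_1 + 1·M_2 = 6(Δ_1 - Δ_0) = 6
Clamped end conditions give two more equations: 2h_0·M_0 + h_0·M_1 = 6(Δ_0 - g'(0)) = 6 and h_1·M_1 + 2h_1·M_2 = 6(g'(2) - Δ_1) = -12.
Solving: M_0 = 3/2, M_1 = 3, M_2 = -15/2.
On [1, 2], g(x) = -3 - 11/4·(x - 1) + 3/2·(x - 1)² - 7/4·(x - 1)³.
With (x - 1) = 1/4: g(5/4) = -927/256.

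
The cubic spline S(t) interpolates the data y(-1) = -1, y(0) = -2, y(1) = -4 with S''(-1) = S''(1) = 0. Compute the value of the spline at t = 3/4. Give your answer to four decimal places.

-3.4414

Write M_i for S''(x_i). With h_i = 1, 1 and divided differences Δ_i = -1, -2, the continuity of S' gives the tridiagonal system
  1·M_0 + 4·M_1 + 1·M_2 = 6(Δ_1 - Δ_0) = -6
Natural end conditions: M_0 = M_2 = 0.
Forward elimination and back-substitution give M_0 = 0, M_1 = -3/2, M_2 = 0.
On [0, 1], S(t) = -2 - 3/2·t - 3/4·t² + 1/4·t³.
With t = 3/4: S(3/4) = -881/256.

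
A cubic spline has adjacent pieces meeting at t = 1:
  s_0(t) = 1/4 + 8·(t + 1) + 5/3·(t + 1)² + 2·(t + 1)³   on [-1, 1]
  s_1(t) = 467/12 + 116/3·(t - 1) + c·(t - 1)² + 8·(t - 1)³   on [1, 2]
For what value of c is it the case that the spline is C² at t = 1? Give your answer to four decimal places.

13.6667

s_0''(t) = 10/3 + 12·(t + 1), so s_0''(1) = 82/3. On the right, s_1''(1) = 2c, so c = 41/3.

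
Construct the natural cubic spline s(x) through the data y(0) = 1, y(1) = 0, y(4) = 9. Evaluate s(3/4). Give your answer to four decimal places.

With σ_i denoting the second derivative at x_i, h_i = 1, 3, and Δ_i = (y_(i+1) − y_i)/h_i = -1, 3:
  1·σ_0 + 8·σ_1 + 3·σ_2 = 6(Δ_1 - Δ_0) = 24
Natural end conditions: σ_0 = σ_2 = 0.
Solving: σ_0 = 0, σ_1 = 3, σ_2 = 0.
On [0, 1], s(x) = 1 - 3/2·x + 0·x² + 1/2·x³.
With x = 3/4: s(3/4) = 11/128.

0.0859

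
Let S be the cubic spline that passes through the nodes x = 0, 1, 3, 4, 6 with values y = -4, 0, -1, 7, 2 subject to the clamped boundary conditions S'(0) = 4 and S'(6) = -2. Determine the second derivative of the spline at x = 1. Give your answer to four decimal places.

-10.1935

With M_i denoting the second derivative at x_i, h_i = 1, 2, 1, 2, and Δ_i = (y_(i+1) − y_i)/h_i = 4, -1/2, 8, -5/2:
  1·M_0 + 6·M_1 + 2·M_2 = 6(Δ_1 - Δ_0) = -27
  2·M_1 + 6·M_2 + 1·M_3 = 6(Δ_2 - Δ_1) = 51
  1·M_2 + 6·M_3 + 2·M_4 = 6(Δ_3 - Δ_2) = -63
Clamped end conditions give two more equations: 2h_0·M_0 + h_0·M_1 = 6(Δ_0 - S'(0)) = 0 and h_3·M_3 + 2h_3·M_4 = 6(S'(6) - Δ_3) = 3.
Hence M_0 = 158/31, M_1 = -316/31, M_2 = 901/62, M_3 = -490/31, M_4 = 1073/124.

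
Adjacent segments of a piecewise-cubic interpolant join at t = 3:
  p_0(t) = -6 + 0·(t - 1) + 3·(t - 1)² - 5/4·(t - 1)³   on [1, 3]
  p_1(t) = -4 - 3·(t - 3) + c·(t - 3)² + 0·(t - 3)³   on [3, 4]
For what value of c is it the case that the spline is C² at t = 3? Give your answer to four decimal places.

-4.5000

p_0''(t) = 6 - 15/2·(t - 1), so p_0''(3) = -9. On the right, p_1''(3) = 2c, so c = -9/2.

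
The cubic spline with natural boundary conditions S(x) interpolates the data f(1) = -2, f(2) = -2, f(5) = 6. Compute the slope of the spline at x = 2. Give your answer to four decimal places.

0.6667

Write M_i for S''(x_i). With h_i = 1, 3 and divided differences Δ_i = 0, 8/3, the continuity of S' gives the tridiagonal system
  1·M_0 + 8·M_1 + 3·M_2 = 6(Δ_1 - Δ_0) = 16
Natural end conditions: M_0 = M_2 = 0.
Solving the tridiagonal system: M_0 = 0, M_1 = 2, M_2 = 0.
On [2, 5], S'(x) = b_1 + 2c_1·(x - 2) + 3d_1·(x - 2)² with b_1 = Δ_1 - h_1(2M_1 + M_2)/6 = 2/3, c_1 = M_1/2 = 1, d_1 = (M_2 - M_1)/(6h_1) = -1/9. So S'(2) = 2/3.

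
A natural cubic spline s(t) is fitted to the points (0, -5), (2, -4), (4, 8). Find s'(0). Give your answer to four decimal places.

Let M_i = s''(x_i). Step sizes h_i = 2, 2; slopes of the chords Δ_i = (y_(i+1) - y_i)/h_i = 1/2, 6.
  2·M_0 + 8·M_1 + 2·M_2 = 6(Δ_1 - Δ_0) = 33
Natural end conditions: M_0 = M_2 = 0.
Solving: M_0 = 0, M_1 = 33/8, M_2 = 0.
On [0, 2], s'(t) = b_0 + 2c_0·t + 3d_0·t² with b_0 = Δ_0 - h_0(2M_0 + M_1)/6 = -7/8, c_0 = M_0/2 = 0, d_0 = (M_1 - M_0)/(6h_0) = 11/32. So s'(0) = -7/8.

-0.8750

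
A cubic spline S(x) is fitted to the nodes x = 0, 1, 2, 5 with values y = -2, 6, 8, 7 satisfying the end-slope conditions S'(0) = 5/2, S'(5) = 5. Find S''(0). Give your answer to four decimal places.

Write M_i for S''(x_i). With h_i = 1, 1, 3 and divided differences Δ_i = 8, 2, -1/3, the continuity of S' gives the tridiagonal system
  1·M_0 + 4·M_1 + 1·M_2 = 6(Δ_1 - Δ_0) = -36
  1·M_1 + 8·M_2 + 3·M_3 = 6(Δ_2 - Δ_1) = -14
Clamped end conditions give two more equations: 2h_0·M_0 + h_0·M_1 = 6(Δ_0 - S'(0)) = 33 and h_2·M_2 + 2h_2·M_3 = 6(S'(5) - Δ_2) = 32.
Hence M_0 = 686/29, M_1 = -415/29, M_2 = -70/29, M_3 = 569/87.

23.6552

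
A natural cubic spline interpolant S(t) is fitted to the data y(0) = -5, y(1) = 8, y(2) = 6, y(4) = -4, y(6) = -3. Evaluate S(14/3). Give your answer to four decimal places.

-4.7293

With M_i denoting the second derivative at x_i, h_i = 1, 1, 2, 2, and Δ_i = (y_(i+1) − y_i)/h_i = 13, -2, -5, 1/2:
  1·M_0 + 4·M_1 + 1·M_2 = 6(Δ_1 - Δ_0) = -90
  1·M_1 + 6·M_2 + 2·M_3 = 6(Δ_2 - Δ_1) = -18
  2·M_2 + 8·M_3 + 2·M_4 = 6(Δ_3 - Δ_2) = 33
Natural end conditions: M_0 = M_4 = 0.
Hence M_0 = 0, M_1 = -625/28, M_2 = -5/7, M_3 = 241/56, M_4 = 0.
On [4, 6], S(t) = -4 - 199/84·(t - 4) + 241/112·(t - 4)² - 241/672·(t - 4)³.
With (t - 4) = 2/3: S(14/3) = -5363/1134.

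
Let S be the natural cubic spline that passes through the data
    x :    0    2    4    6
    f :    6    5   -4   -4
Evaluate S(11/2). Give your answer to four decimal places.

-4.6875

With M_i denoting the second derivative at x_i, h_i = 2, 2, 2, and Δ_i = (y_(i+1) − y_i)/h_i = -1/2, -9/2, 0:
  2·M_0 + 8·M_1 + 2·M_2 = 6(Δ_1 - Δ_0) = -24
  2·M_1 + 8·M_2 + 2·M_3 = 6(Δ_2 - Δ_1) = 27
Natural end conditions: M_0 = M_3 = 0.
Solving: M_0 = 0, M_1 = -41/10, M_2 = 22/5, M_3 = 0.
On [4, 6], S(x) = -4 - 44/15·(x - 4) + 11/5·(x - 4)² - 11/30·(x - 4)³.
With (x - 4) = 3/2: S(11/2) = -75/16.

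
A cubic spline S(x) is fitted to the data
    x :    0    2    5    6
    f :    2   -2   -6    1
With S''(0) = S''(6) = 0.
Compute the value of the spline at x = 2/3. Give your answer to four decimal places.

0.9950

Write σ_i for S''(x_i). With h_i = 2, 3, 1 and divided differences Δ_i = -2, -4/3, 7, the continuity of S' gives the tridiagonal system
  2·σ_0 + 10·σ_1 + 3·σ_2 = 6(Δ_1 - Δ_0) = 4
  3·σ_1 + 8·σ_2 + 1·σ_3 = 6(Δ_2 - Δ_1) = 50
Natural end conditions: σ_0 = σ_3 = 0.
Hence σ_0 = 0, σ_1 = -118/71, σ_2 = 488/71, σ_3 = 0.
On [0, 2], S(x) = 2 - 308/213·x + 0·x² - 59/426·x³.
With x = 2/3: S(2/3) = 5722/5751.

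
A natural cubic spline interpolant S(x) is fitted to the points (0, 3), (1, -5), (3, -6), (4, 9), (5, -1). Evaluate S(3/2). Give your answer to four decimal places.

Let M_i = S''(x_i). Step sizes h_i = 1, 2, 1, 1; slopes of the chords Δ_i = (y_(i+1) - y_i)/h_i = -8, -1/2, 15, -10.
  1·M_0 + 6·M_1 + 2·M_2 = 6(Δ_1 - Δ_0) = 45
  2·M_1 + 6·M_2 + 1·M_3 = 6(Δ_2 - Δ_1) = 93
  1·M_2 + 4·M_3 + 1·M_4 = 6(Δ_3 - Δ_2) = -150
Natural end conditions: M_0 = M_4 = 0.
Solving the tridiagonal system: M_0 = 0, M_1 = -9/122, M_2 = 1386/61, M_3 = -2634/61, M_4 = 0.
On [1, 3], S(x) = -5 - 979/122·(x - 1) - 9/244·(x - 1)² + 927/488·(x - 1)³.
With (x - 1) = 1/2: S(3/2) = -34293/3904.

-8.7841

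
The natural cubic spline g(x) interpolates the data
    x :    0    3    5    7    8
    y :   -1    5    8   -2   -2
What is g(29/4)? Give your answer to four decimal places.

Write σ_i for g''(x_i). With h_i = 3, 2, 2, 1 and divided differences Δ_i = 2, 3/2, -5, 0, the continuity of g' gives the tridiagonal system
  3·σ_0 + 10·σ_1 + 2·σ_2 = 6(Δ_1 - Δ_0) = -3
  2·σ_1 + 8·σ_2 + 2·σ_3 = 6(Δ_2 - Δ_1) = -39
  2·σ_2 + 6·σ_3 + 1·σ_4 = 6(Δ_3 - Δ_2) = 30
Natural end conditions: σ_0 = σ_4 = 0.
Forward elimination and back-substitution give σ_0 = 0, σ_1 = 57/52, σ_2 = -363/52, σ_3 = 381/52, σ_4 = 0.
On [7, 8], g(x) = -2 - 127/52·(x - 7) + 381/104·(x - 7)² - 127/104·(x - 7)³.
With (x - 7) = 1/4: g(29/4) = -15979/6656.

-2.4007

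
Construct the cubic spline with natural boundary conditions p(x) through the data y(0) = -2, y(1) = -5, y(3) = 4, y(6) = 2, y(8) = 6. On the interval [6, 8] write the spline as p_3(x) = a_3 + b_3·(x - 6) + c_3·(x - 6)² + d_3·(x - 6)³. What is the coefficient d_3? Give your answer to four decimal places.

-0.2839

With m_i denoting the second derivative at x_i, h_i = 1, 2, 3, 2, and Δ_i = (y_(i+1) − y_i)/h_i = -3, 9/2, -2/3, 2:
  1·m_0 + 6·m_1 + 2·m_2 = 6(Δ_1 - Δ_0) = 45
  2·m_1 + 10·m_2 + 3·m_3 = 6(Δ_2 - Δ_1) = -31
  3·m_2 + 10·m_3 + 2·m_4 = 6(Δ_3 - Δ_2) = 16
Natural end conditions: m_0 = m_4 = 0.
Solving the tridiagonal system: m_0 = 0, m_1 = 4811/506, m_2 = -1524/253, m_3 = 862/253, m_4 = 0.
On [6, 8], with p_3(x) = a_3 + b_3·(x - 6) + c_3·(x - 6)² + d_3·(x - 6)³: c_3 = m_3/2 = 431/253, d_3 = (m_4 - m_3)/(6h_3) = -431/1518, b_3 = Δ_3 - h_3(2m_3 + m_4)/6 = -206/759.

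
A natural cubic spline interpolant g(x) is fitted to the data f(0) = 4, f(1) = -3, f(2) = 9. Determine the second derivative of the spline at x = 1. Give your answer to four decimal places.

Let σ_i = g''(x_i). Step sizes h_i = 1, 1; slopes of the chords Δ_i = (y_(i+1) - y_i)/h_i = -7, 12.
  1·σ_0 + 4·σ_1 + 1·σ_2 = 6(Δ_1 - Δ_0) = 114
Natural end conditions: σ_0 = σ_2 = 0.
Hence σ_0 = 0, σ_1 = 57/2, σ_2 = 0.

28.5000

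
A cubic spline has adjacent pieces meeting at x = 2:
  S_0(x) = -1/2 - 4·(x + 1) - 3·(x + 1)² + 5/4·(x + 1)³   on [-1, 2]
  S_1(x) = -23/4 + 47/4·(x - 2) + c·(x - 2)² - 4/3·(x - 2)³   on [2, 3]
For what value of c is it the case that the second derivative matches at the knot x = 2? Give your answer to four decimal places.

S_0''(x) = -6 + 15/2·(x + 1), so S_0''(2) = 33/2. On the right, S_1''(2) = 2c, so c = 33/4.

8.2500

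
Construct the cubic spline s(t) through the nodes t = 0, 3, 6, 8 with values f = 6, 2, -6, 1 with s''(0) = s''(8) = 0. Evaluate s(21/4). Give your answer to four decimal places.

-5.4702

Put M_i = s'' at the i-th knot. Here h = (3, 3, 2) and Δ = (-4/3, -8/3, 7/2), so the interior equations h_(i-1)·M_(i-1) + 2(h_(i-1)+h_i)·M_i + h_i·M_(i+1) = 6(Δ_i − Δ_(i-1)) read
  3·M_0 + 12·M_1 + 3·M_2 = 6(Δ_1 - Δ_0) = -8
  3·M_1 + 10·M_2 + 2·M_3 = 6(Δ_2 - Δ_1) = 37
Natural end conditions: M_0 = M_3 = 0.
Forward elimination and back-substitution give M_0 = 0, M_1 = -191/111, M_2 = 156/37, M_3 = 0.
On [3, 6], s(t) = 2 - 113/37·(t - 3) - 191/222·(t - 3)² + 659/1998·(t - 3)³.
With (t - 3) = 9/4: s(21/4) = -25907/4736.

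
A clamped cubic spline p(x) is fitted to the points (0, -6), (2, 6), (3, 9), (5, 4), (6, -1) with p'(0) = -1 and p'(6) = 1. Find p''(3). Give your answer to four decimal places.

Put m_i = p'' at the i-th knot. Here h = (2, 1, 2, 1) and Δ = (6, 3, -5/2, -5), so the interior equations h_(i-1)·m_(i-1) + 2(h_(i-1)+h_i)·m_i + h_i·m_(i+1) = 6(Δ_i − Δ_(i-1)) read
  2·m_0 + 6·m_1 + 1·m_2 = 6(Δ_1 - Δ_0) = -18
  1·m_1 + 6·m_2 + 2·m_3 = 6(Δ_2 - Δ_1) = -33
  2·m_2 + 6·m_3 + 1·m_4 = 6(Δ_3 - Δ_2) = -15
Clamped end conditions give two more equations: 2h_0·m_0 + h_0·m_1 = 6(Δ_0 - p'(0)) = 42 and h_3·m_3 + 2h_3·m_4 = 6(p'(6) - Δ_3) = 36.
Hence m_0 = 1315/93, m_1 = -677/93, m_2 = -242/93, m_3 = -470/93, m_4 = 1909/93.

-2.6022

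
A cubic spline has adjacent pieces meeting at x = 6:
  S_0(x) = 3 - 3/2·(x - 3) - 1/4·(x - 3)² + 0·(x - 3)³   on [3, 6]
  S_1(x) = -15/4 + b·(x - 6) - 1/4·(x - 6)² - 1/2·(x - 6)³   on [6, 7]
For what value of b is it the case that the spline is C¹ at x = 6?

S_0'(x) = -3/2 - 1/2·(x - 3) + 0·(x - 3)², so S_0'(6) = -3. On the right, S_1'(6) = b, so b = -3.

-3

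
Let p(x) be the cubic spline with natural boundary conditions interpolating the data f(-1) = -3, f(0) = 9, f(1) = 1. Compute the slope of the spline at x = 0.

2

Put m_i = p'' at the i-th knot. Here h = (1, 1) and Δ = (12, -8), so the interior equations h_(i-1)·m_(i-1) + 2(h_(i-1)+h_i)·m_i + h_i·m_(i+1) = 6(Δ_i − Δ_(i-1)) read
  1·m_0 + 4·m_1 + 1·m_2 = 6(Δ_1 - Δ_0) = -120
Natural end conditions: m_0 = m_2 = 0.
Forward elimination and back-substitution give m_0 = 0, m_1 = -30, m_2 = 0.
On [0, 1], p'(x) = b_1 + 2c_1·x + 3d_1·x² with b_1 = Δ_1 - h_1(2m_1 + m_2)/6 = 2, c_1 = m_1/2 = -15, d_1 = (m_2 - m_1)/(6h_1) = 5. So p'(0) = 2.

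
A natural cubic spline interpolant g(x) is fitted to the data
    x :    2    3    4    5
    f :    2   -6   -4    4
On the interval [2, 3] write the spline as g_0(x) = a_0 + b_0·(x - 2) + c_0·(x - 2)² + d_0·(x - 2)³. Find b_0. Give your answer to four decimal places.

-10.2667

Put σ_i = g'' at the i-th knot. Here h = (1, 1, 1) and Δ = (-8, 2, 8), so the interior equations h_(i-1)·σ_(i-1) + 2(h_(i-1)+h_i)·σ_i + h_i·σ_(i+1) = 6(Δ_i − Δ_(i-1)) read
  1·σ_0 + 4·σ_1 + 1·σ_2 = 6(Δ_1 - Δ_0) = 60
  1·σ_1 + 4·σ_2 + 1·σ_3 = 6(Δ_2 - Δ_1) = 36
Natural end conditions: σ_0 = σ_3 = 0.
Forward elimination and back-substitution give σ_0 = 0, σ_1 = 68/5, σ_2 = 28/5, σ_3 = 0.
On [2, 3], with g_0(x) = a_0 + b_0·(x - 2) + c_0·(x - 2)² + d_0·(x - 2)³: c_0 = σ_0/2 = 0, d_0 = (σ_1 - σ_0)/(6h_0) = 34/15, b_0 = Δ_0 - h_0(2σ_0 + σ_1)/6 = -154/15.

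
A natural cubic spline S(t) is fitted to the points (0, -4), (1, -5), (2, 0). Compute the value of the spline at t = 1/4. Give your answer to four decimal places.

With σ_i denoting the second derivative at x_i, h_i = 1, 1, and Δ_i = (y_(i+1) − y_i)/h_i = -1, 5:
  1·σ_0 + 4·σ_1 + 1·σ_2 = 6(Δ_1 - Δ_0) = 36
Natural end conditions: σ_0 = σ_2 = 0.
Hence σ_0 = 0, σ_1 = 9, σ_2 = 0.
On [0, 1], S(t) = -4 - 5/2·t + 0·t² + 3/2·t³.
With t = 1/4: S(1/4) = -589/128.

-4.6016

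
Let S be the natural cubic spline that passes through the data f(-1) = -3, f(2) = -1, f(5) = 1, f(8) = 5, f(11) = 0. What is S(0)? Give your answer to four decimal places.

Put σ_i = S'' at the i-th knot. Here h = (3, 3, 3, 3) and Δ = (2/3, 2/3, 4/3, -5/3), so the interior equations h_(i-1)·σ_(i-1) + 2(h_(i-1)+h_i)·σ_i + h_i·σ_(i+1) = 6(Δ_i − Δ_(i-1)) read
  3·σ_0 + 12·σ_1 + 3·σ_2 = 6(Δ_1 - Δ_0) = 0
  3·σ_1 + 12·σ_2 + 3·σ_3 = 6(Δ_2 - Δ_1) = 4
  3·σ_2 + 12·σ_3 + 3·σ_4 = 6(Δ_3 - Δ_2) = -18
Natural end conditions: σ_0 = σ_4 = 0.
Forward elimination and back-substitution give σ_0 = 0, σ_1 = -17/84, σ_2 = 17/21, σ_3 = -143/84, σ_4 = 0.
On [-1, 2], S(x) = -3 + 43/56·(x + 1) + 0·(x + 1)² - 17/1512·(x + 1)³.
With (x + 1) = 1: S(0) = -424/189.

-2.2434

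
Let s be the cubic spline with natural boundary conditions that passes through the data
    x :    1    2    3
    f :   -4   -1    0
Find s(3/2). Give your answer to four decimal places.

Let σ_i = s''(x_i). Step sizes h_i = 1, 1; slopes of the chords Δ_i = (y_(i+1) - y_i)/h_i = 3, 1.
  1·σ_0 + 4·σ_1 + 1·σ_2 = 6(Δ_1 - Δ_0) = -12
Natural end conditions: σ_0 = σ_2 = 0.
Solving: σ_0 = 0, σ_1 = -3, σ_2 = 0.
On [1, 2], s(x) = -4 + 7/2·(x - 1) + 0·(x - 1)² - 1/2·(x - 1)³.
With (x - 1) = 1/2: s(3/2) = -37/16.

-2.3125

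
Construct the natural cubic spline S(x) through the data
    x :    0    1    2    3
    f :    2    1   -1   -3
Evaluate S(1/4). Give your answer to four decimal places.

1.8125

Let σ_i = S''(x_i). Step sizes h_i = 1, 1, 1; slopes of the chords Δ_i = (y_(i+1) - y_i)/h_i = -1, -2, -2.
  1·σ_0 + 4·σ_1 + 1·σ_2 = 6(Δ_1 - Δ_0) = -6
  1·σ_1 + 4·σ_2 + 1·σ_3 = 6(Δ_2 - Δ_1) = 0
Natural end conditions: σ_0 = σ_3 = 0.
Hence σ_0 = 0, σ_1 = -8/5, σ_2 = 2/5, σ_3 = 0.
On [0, 1], S(x) = 2 - 11/15·x + 0·x² - 4/15·x³.
With x = 1/4: S(1/4) = 29/16.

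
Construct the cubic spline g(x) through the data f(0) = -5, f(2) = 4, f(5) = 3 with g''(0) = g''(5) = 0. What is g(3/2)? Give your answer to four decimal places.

2.3844

With m_i denoting the second derivative at x_i, h_i = 2, 3, and Δ_i = (y_(i+1) − y_i)/h_i = 9/2, -1/3:
  2·m_0 + 10·m_1 + 3·m_2 = 6(Δ_1 - Δ_0) = -29
Natural end conditions: m_0 = m_2 = 0.
Solving: m_0 = 0, m_1 = -29/10, m_2 = 0.
On [0, 2], g(x) = -5 + 82/15·x + 0·x² - 29/120·x³.
With x = 3/2: g(3/2) = 763/320.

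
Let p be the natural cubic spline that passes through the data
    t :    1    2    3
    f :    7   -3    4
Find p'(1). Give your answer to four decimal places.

-14.2500

With m_i denoting the second derivative at x_i, h_i = 1, 1, and Δ_i = (y_(i+1) − y_i)/h_i = -10, 7:
  1·m_0 + 4·m_1 + 1·m_2 = 6(Δ_1 - Δ_0) = 102
Natural end conditions: m_0 = m_2 = 0.
Solving: m_0 = 0, m_1 = 51/2, m_2 = 0.
On [1, 2], p'(t) = b_0 + 2c_0·(t - 1) + 3d_0·(t - 1)² with b_0 = Δ_0 - h_0(2m_0 + m_1)/6 = -57/4, c_0 = m_0/2 = 0, d_0 = (m_1 - m_0)/(6h_0) = 17/4. So p'(1) = -57/4.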